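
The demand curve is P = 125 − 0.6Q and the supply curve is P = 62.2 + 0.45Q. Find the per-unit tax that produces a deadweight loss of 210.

Competitive equilibrium: 125 − 0.6Q = 62.2 + 0.45Q → Q* = 59.8095, P* = 89.1143.
A tax t gives ΔQ = t/1.05 and wedge t, so DWL = t²/2.1.
t²/2.1 = 210 → t² = 441 → t = 21.

21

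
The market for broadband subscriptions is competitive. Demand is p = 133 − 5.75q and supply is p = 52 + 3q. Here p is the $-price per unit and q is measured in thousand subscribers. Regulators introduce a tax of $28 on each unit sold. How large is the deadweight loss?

Competitive equilibrium: 133 − 5.75q = 52 + 3q → q* = 9.2571, p* = 79.7714.
With the tax, the buyer price exceeds the seller price by 28: (133 − 5.75q) − (52 + 3q) = 28 → q' = 6.0571.
Δq = 9.2571 − 6.0571 = 3.2; the wedge equals the tax, 28.
Deadweight loss = ½ × 3.2 × 28 = $44.80 thousand.

$44.80 thousand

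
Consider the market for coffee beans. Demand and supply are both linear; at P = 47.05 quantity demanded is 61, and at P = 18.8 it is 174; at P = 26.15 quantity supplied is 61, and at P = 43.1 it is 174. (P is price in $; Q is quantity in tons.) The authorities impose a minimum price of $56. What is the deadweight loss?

$1550.56

Demand slope = (18.8 − 47.05)/(174 − 61) = −0.25, so P = 62.3 − 0.25Q.
Supply slope = (43.1 − 26.15)/(174 − 61) = 0.15, so P = 17 + 0.15Q.
Competitive equilibrium: 62.3 − 0.25Q = 17 + 0.15Q → Q* = 113.25, P* = 33.9875.
At the floor P = 56, quantity demanded = (62.3 − 56)/0.25 = 25.2.
Sellers' marginal cost at Q' = 25.2: 17 + 0.15·25.2 = 20.78.
ΔQ = 113.25 − 25.2 = 88.05; wedge = 56 − 20.78 = 35.22.
Deadweight loss = ½ × 88.05 × 35.22 = $1550.56.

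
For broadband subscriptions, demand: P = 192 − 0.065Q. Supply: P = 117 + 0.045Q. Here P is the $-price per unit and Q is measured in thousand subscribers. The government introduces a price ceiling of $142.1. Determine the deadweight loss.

Competitive equilibrium: 192 − 0.065Q = 117 + 0.045Q → Q* = 681.8182, P* = 147.6818.
At the ceiling P = 142.1, quantity supplied = (142.1 − 117)/0.045 = 557.7778.
Willingness to pay at Q' = 557.7778: 192 − 0.065·557.7778 = 155.7444.
ΔQ = 681.8182 − 557.7778 = 124.0404; wedge = 155.7444 − 142.1 = 13.6444.
Deadweight loss = ½ × 124.0404 × 13.6444 = $846.23 thousand.

$846.23 thousand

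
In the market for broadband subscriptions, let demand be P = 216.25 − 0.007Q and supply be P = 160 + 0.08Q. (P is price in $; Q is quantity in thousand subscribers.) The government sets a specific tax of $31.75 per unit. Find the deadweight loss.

Competitive equilibrium: 216.25 − 0.007Q = 160 + 0.08Q → Q* = 646.5517, P* = 211.7241.
With the tax, the buyer price exceeds the seller price by 31.75: (216.25 − 0.007Q) − (160 + 0.08Q) = 31.75 → Q' = 281.6092.
ΔQ = 646.5517 − 281.6092 = 364.9425; the wedge equals the tax, 31.75.
The triangle = ½ × 364.9425 × 31.75 = $5793.46 thousand.

$5793.46 thousand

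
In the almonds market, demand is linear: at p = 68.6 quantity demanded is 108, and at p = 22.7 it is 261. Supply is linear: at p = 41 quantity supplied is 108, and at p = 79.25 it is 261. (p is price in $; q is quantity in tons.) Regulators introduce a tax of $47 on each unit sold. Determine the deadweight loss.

$2008.18

Demand slope = (22.7 − 68.6)/(261 − 108) = −0.3, so p = 101 − 0.3q.
Supply slope = (79.25 − 41)/(261 − 108) = 0.25, so p = 14 + 0.25q.
Competitive equilibrium: 101 − 0.3q = 14 + 0.25q → q* = 158.1818, p* = 53.5455.
With the tax, the buyer price exceeds the seller price by 47: (101 − 0.3q) − (14 + 0.25q) = 47 → q' = 72.7273.
Δq = 158.1818 − 72.7273 = 85.4545; the wedge equals the tax, 47.
Welfare loss = ½ × 85.4545 × 47 = $2008.18.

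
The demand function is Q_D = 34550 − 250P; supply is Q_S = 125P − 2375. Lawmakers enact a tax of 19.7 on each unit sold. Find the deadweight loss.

16170.42

In inverse form: demand P = 138.2 − 0.004Q, supply P = 19 + 0.008Q.
Competitive equilibrium: 138.2 − 0.004Q = 19 + 0.008Q → Q* = 9933.3333, P* = 98.4667.
With the tax, the buyer price exceeds the seller price by 19.7: (138.2 − 0.004Q) − (19 + 0.008Q) = 19.7 → Q' = 8291.6667.
ΔQ = 9933.3333 − 8291.6667 = 1641.6666; the wedge equals the tax, 19.7.
DWL = ½ × 1641.6666 × 19.7 = 16170.42.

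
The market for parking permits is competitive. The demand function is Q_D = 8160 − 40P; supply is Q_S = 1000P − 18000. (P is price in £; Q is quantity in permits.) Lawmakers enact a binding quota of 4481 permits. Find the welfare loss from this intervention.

In inverse form: demand P = 204 − 0.025Q, supply P = 18 + 0.001Q.
Competitive equilibrium: 204 − 0.025Q = 18 + 0.001Q → Q* = 7153.8462, P* = 25.1538.
At Q = 4481: demand price = 204 − 0.025·4481 = 91.975; supply price = 18 + 0.001·4481 = 22.481.
ΔQ = 7153.8462 − 4481 = 2672.8462; wedge = 91.975 − 22.481 = 69.494.
Welfare loss = ½ × 2672.8462 × 69.494 = £92873.39.

£92873.39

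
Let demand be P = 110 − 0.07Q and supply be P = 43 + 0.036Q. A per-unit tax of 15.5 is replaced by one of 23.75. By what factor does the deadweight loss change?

Competitive equilibrium: 110 − 0.07Q = 43 + 0.036Q → Q* = 632.0755, P* = 65.7547.
For a per-unit tax t: ΔQ = t/0.106, so DWL = ½·t·(t/0.106) = t²/0.212.
At t = 15.5: DWL = 1133.255. At t = 23.75: DWL = 2660.672.
Ratio = (23.75/15.5)² = 2.348.

2.348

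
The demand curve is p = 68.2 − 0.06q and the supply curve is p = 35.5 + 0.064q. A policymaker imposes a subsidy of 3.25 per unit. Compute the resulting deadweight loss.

Competitive equilibrium: 68.2 − 0.06q = 35.5 + 0.064q → q* = 263.7097, p* = 52.3774.
The subsidy lowers effective supply by 3.25: p = 32.25 + 0.064q.
New quantity: 68.2 − 0.06q = 32.25 + 0.064q → q' = 289.9194.
Overproduction Δq = 289.9194 − 263.7097 = 26.2097; wedge = subsidy = 3.25.
The triangle = ½ × 26.2097 × 3.25 = 42.59.

42.59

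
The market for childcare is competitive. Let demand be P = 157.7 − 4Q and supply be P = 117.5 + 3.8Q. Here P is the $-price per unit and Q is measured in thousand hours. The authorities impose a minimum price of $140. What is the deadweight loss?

Competitive equilibrium: 157.7 − 4Q = 117.5 + 3.8Q → Q* = 5.1538, P* = 137.0846.
At the floor P = 140, quantity demanded = (157.7 − 140)/4 = 4.425.
Sellers' marginal cost at Q' = 4.425: 117.5 + 3.8·4.425 = 134.315.
ΔQ = 5.1538 − 4.425 = 0.7288; wedge = 140 − 134.315 = 5.685.
The triangle = ½ × 0.7288 × 5.685 = $2.07 thousand.

$2.07 thousand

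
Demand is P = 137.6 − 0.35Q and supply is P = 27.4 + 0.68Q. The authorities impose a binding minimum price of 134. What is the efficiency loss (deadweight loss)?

4816.16

Competitive equilibrium: 137.6 − 0.35Q = 27.4 + 0.68Q → Q* = 106.9903, P* = 100.1534.
At the floor P = 134, quantity demanded = (137.6 − 134)/0.35 = 10.2857.
Sellers' marginal cost at Q' = 10.2857: 27.4 + 0.68·10.2857 = 34.3943.
ΔQ = 106.9903 − 10.2857 = 96.7046; wedge = 134 − 34.3943 = 99.6057.
The triangle = ½ × 96.7046 × 99.6057 = 4816.16.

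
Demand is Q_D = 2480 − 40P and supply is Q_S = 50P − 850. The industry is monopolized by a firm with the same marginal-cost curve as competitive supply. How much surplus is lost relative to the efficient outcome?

In inverse form: demand P = 62 − 0.025Q, supply P = 17 + 0.02Q.
Competitive equilibrium: 62 − 0.025Q = 17 + 0.02Q → Q* = 1000, P* = 37.
Marginal revenue: MR = 62 − 0.05Q. Set MR = MC: 62 − 0.05Q = 17 + 0.02Q → Q_m = 642.85714.
Price P_m = 62 − 0.025·642.85714 = 45.92857; MC(Q_m) = 17 + 0.02·642.85714 = 29.85714.
Competitive Q* = 1000, so ΔQ = 357.14286; wedge = 45.92857 − 29.85714 = 16.07143.
Welfare loss = ½ × 357.14286 × 16.07143 = 2869.90.

2869.90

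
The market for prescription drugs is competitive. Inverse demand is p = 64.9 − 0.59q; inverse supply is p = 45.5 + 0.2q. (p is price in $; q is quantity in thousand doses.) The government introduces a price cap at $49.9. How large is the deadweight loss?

Competitive equilibrium: 64.9 − 0.59q = 45.5 + 0.2q → q* = 24.557, p* = 50.4114.
At the ceiling p = 49.9, quantity supplied = (49.9 − 45.5)/0.2 = 22.
Willingness to pay at q' = 22: 64.9 − 0.59·22 = 51.92.
Δq = 24.557 − 22 = 2.557; wedge = 51.92 − 49.9 = 2.02.
Deadweight loss = ½ × 2.557 × 2.02 = $2.58 thousand.

$2.58 thousand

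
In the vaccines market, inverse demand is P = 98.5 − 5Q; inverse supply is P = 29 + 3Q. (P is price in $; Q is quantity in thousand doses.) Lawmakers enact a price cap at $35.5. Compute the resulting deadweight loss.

Competitive equilibrium: 98.5 − 5Q = 29 + 3Q → Q* = 8.6875, P* = 55.0625.
At the ceiling P = 35.5, quantity supplied = (35.5 − 29)/3 = 2.166667.
Willingness to pay at Q' = 2.166667: 98.5 − 5·2.166667 = 87.666665.
ΔQ = 8.6875 − 2.166667 = 6.520833; wedge = 87.666665 − 35.5 = 52.166665.
DWL = ½ × 6.520833 × 52.166665 = $170.09 thousand.

$170.09 thousand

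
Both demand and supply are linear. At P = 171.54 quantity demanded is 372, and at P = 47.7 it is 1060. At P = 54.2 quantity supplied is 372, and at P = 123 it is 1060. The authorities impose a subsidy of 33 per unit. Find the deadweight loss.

Demand slope = (47.7 − 171.54)/(1060 − 372) = −0.18, so P = 238.5 − 0.18Q.
Supply slope = (123 − 54.2)/(1060 − 372) = 0.1, so P = 17 + 0.1Q.
Competitive equilibrium: 238.5 − 0.18Q = 17 + 0.1Q → Q* = 791.0714, P* = 96.1071.
The subsidy lowers effective supply by 33: P = 0.1Q − 16.
New quantity: 238.5 − 0.18Q = 0.1Q − 16 → Q' = 908.9286.
Overproduction ΔQ = 908.9286 − 791.0714 = 117.8572; wedge = subsidy = 33.
DWL = ½ × 117.8572 × 33 = 1944.64.

1944.64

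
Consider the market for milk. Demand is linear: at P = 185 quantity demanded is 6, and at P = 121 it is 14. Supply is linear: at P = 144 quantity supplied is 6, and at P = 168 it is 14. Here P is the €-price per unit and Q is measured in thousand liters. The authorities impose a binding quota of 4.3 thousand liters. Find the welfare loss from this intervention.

€162 thousand

Demand slope = (121 − 185)/(14 − 6) = −8, so P = 233 − 8Q.
Supply slope = (168 − 144)/(14 − 6) = 3, so P = 126 + 3Q.
Competitive equilibrium: 233 − 8Q = 126 + 3Q → Q* = 9.7273, P* = 155.1818.
At Q = 4.3: demand price = 233 − 8·4.3 = 198.6; supply price = 126 + 3·4.3 = 138.9.
ΔQ = 9.7273 − 4.3 = 5.4273; wedge = 198.6 − 138.9 = 59.7.
DWL = ½ × 5.4273 × 59.7 = €162 thousand.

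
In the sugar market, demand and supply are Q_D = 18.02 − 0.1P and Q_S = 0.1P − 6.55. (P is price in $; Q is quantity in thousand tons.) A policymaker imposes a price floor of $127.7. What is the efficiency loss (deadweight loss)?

$2.35 thousand

In inverse form: demand P = 180.2 − 10Q, supply P = 65.5 + 10Q.
Competitive equilibrium: 180.2 − 10Q = 65.5 + 10Q → Q* = 5.735, P* = 122.85.
At the floor P = 127.7, quantity demanded = (180.2 − 127.7)/10 = 5.25.
Sellers' marginal cost at Q' = 5.25: 65.5 + 10·5.25 = 118.
ΔQ = 5.735 − 5.25 = 0.485; wedge = 127.7 − 118 = 9.7.
Deadweight loss = ½ × 0.485 × 9.7 = $2.35 thousand.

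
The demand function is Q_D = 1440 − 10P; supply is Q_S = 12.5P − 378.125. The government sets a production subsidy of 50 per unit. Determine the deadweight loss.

6944.44

In inverse form: demand P = 144 − 0.1Q, supply P = 30.25 + 0.08Q.
Competitive equilibrium: 144 − 0.1Q = 30.25 + 0.08Q → Q* = 631.94444, P* = 80.80556.
The subsidy lowers effective supply by 50: P = 0.08Q − 19.75.
New quantity: 144 − 0.1Q = 0.08Q − 19.75 → Q' = 909.72222.
Overproduction ΔQ = 909.72222 − 631.94444 = 277.77778; wedge = subsidy = 50.
Welfare loss = ½ × 277.77778 × 50 = 6944.44.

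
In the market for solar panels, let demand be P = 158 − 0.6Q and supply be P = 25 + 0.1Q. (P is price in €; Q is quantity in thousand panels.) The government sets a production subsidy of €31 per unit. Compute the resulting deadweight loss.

Competitive equilibrium: 158 − 0.6Q = 25 + 0.1Q → Q* = 190, P* = 44.
The subsidy lowers effective supply by 31: P = 0.1Q − 6.
New quantity: 158 − 0.6Q = 0.1Q − 6 → Q' = 234.2857.
Overproduction ΔQ = 234.2857 − 190 = 44.2857; wedge = subsidy = 31.
Deadweight loss = ½ × 44.2857 × 31 = €686.43 thousand.

€686.43 thousand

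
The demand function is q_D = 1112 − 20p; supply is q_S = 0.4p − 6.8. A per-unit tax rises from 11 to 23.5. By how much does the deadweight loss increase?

84.56

In inverse form: demand p = 55.6 − 0.05q, supply p = 17 + 2.5q.
Competitive equilibrium: 55.6 − 0.05q = 17 + 2.5q → q* = 15.1373, p* = 54.8431.
For a per-unit tax t: Δq = t/2.55, so DWL = ½·t·(t/2.55) = t²/5.1.
At t = 11: DWL = 23.725. At t = 23.5: DWL = 108.284.
Increase = 108.284 − 23.725 = 84.56.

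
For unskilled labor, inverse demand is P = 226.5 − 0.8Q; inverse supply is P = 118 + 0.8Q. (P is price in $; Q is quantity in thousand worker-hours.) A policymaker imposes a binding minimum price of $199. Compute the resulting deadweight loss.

Competitive equilibrium: 226.5 − 0.8Q = 118 + 0.8Q → Q* = 67.8125, P* = 172.25.
At the floor P = 199, quantity demanded = (226.5 − 199)/0.8 = 34.375.
Sellers' marginal cost at Q' = 34.375: 118 + 0.8·34.375 = 145.5.
ΔQ = 67.8125 − 34.375 = 33.4375; wedge = 199 − 145.5 = 53.5.
DWL = ½ × 33.4375 × 53.5 = $894.45 thousand.

$894.45 thousand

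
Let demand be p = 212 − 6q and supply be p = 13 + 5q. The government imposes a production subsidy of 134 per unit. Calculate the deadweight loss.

816.18

Competitive equilibrium: 212 − 6q = 13 + 5q → q* = 18.0909, p* = 103.4545.
The subsidy lowers effective supply by 134: p = 5q − 121.
New quantity: 212 − 6q = 5q − 121 → q' = 30.2727.
Overproduction Δq = 30.2727 − 18.0909 = 12.1818; wedge = subsidy = 134.
Welfare loss = ½ × 12.1818 × 134 = 816.18.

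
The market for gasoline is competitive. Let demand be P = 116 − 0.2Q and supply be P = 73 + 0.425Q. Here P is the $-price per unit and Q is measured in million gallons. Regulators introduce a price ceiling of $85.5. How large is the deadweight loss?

$484.82 million

Competitive equilibrium: 116 − 0.2Q = 73 + 0.425Q → Q* = 68.8, P* = 102.24.
At the ceiling P = 85.5, quantity supplied = (85.5 − 73)/0.425 = 29.4118.
Willingness to pay at Q' = 29.4118: 116 − 0.2·29.4118 = 110.1176.
ΔQ = 68.8 − 29.4118 = 39.3882; wedge = 110.1176 − 85.5 = 24.6176.
Deadweight loss = ½ × 39.3882 × 24.6176 = $484.82 million.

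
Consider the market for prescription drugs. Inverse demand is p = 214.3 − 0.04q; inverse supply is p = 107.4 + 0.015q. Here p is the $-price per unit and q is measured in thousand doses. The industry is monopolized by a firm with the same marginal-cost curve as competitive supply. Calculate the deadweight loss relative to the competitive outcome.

$18417.70 thousand

Competitive equilibrium: 214.3 − 0.04q = 107.4 + 0.015q → q* = 1943.63636, p* = 136.55455.
Marginal revenue: MR = 214.3 − 0.08q. Set MR = MC: 214.3 − 0.08q = 107.4 + 0.015q → q_m = 1125.26316.
Price p_m = 214.3 − 0.04·1125.26316 = 169.28947; MC(q_m) = 107.4 + 0.015·1125.26316 = 124.27895.
Competitive q* = 1943.63636, so Δq = 818.3732; wedge = 169.28947 − 124.27895 = 45.01052.
Welfare loss = ½ × 818.3732 × 45.01052 = $18417.70 thousand.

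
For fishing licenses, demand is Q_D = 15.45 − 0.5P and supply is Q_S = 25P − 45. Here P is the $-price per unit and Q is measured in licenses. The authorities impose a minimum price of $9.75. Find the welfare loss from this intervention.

$13.89

In inverse form: demand P = 30.9 − 2Q, supply P = 1.8 + 0.04Q.
Competitive equilibrium: 30.9 − 2Q = 1.8 + 0.04Q → Q* = 14.2647, P* = 2.3706.
At the floor P = 9.75, quantity demanded = (30.9 − 9.75)/2 = 10.575.
Sellers' marginal cost at Q' = 10.575: 1.8 + 0.04·10.575 = 2.223.
ΔQ = 14.2647 − 10.575 = 3.6897; wedge = 9.75 − 2.223 = 7.527.
The triangle = ½ × 3.6897 × 7.527 = $13.89.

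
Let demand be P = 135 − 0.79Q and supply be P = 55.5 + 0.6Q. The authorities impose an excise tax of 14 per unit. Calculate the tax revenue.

659.71

Competitive equilibrium: 135 − 0.79Q = 55.5 + 0.6Q → Q* = 57.1942, P* = 89.8165.
With the tax, the buyer price exceeds the seller price by 14: (135 − 0.79Q) − (55.5 + 0.6Q) = 14 → Q' = 47.1223.
Tax revenue = 14 × 47.1223 = 659.71.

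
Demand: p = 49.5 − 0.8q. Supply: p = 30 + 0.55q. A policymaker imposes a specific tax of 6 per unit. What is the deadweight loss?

13.33

Competitive equilibrium: 49.5 − 0.8q = 30 + 0.55q → q* = 14.4444, p* = 37.9444.
With the tax, the buyer price exceeds the seller price by 6: (49.5 − 0.8q) − (30 + 0.55q) = 6 → q' = 10.
Δq = 14.4444 − 10 = 4.4444; the wedge equals the tax, 6.
DWL = ½ × 4.4444 × 6 = 13.33.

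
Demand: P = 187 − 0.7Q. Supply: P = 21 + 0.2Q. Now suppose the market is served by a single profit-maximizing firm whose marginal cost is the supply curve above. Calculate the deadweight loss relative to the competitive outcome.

Competitive equilibrium: 187 − 0.7Q = 21 + 0.2Q → Q* = 184.4444, P* = 57.8889.
Marginal revenue: MR = 187 − 1.4Q. Set MR = MC: 187 − 1.4Q = 21 + 0.2Q → Q_m = 103.75.
Price P_m = 187 − 0.7·103.75 = 114.375; MC(Q_m) = 21 + 0.2·103.75 = 41.75.
Competitive Q* = 184.4444, so ΔQ = 80.6944; wedge = 114.375 − 41.75 = 72.625.
Welfare loss = ½ × 80.6944 × 72.625 = 2930.22.

2930.22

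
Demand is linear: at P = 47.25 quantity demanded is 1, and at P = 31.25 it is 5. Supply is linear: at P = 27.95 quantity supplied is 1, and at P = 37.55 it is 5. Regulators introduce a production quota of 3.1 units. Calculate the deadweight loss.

2.68

Demand slope = (31.25 − 47.25)/(5 − 1) = −4, so P = 51.25 − 4Q.
Supply slope = (37.55 − 27.95)/(5 − 1) = 2.4, so P = 25.55 + 2.4Q.
Competitive equilibrium: 51.25 − 4Q = 25.55 + 2.4Q → Q* = 4.0156, P* = 35.1875.
At Q = 3.1: demand price = 51.25 − 4·3.1 = 38.85; supply price = 25.55 + 2.4·3.1 = 32.99.
ΔQ = 4.0156 − 3.1 = 0.9156; wedge = 38.85 − 32.99 = 5.86.
DWL = ½ × 0.9156 × 5.86 = 2.68.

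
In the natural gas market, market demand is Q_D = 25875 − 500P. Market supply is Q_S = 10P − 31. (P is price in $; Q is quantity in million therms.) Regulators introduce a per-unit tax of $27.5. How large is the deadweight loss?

$3707.11 million

In inverse form: demand P = 51.75 − 0.002Q, supply P = 3.1 + 0.1Q.
Competitive equilibrium: 51.75 − 0.002Q = 3.1 + 0.1Q → Q* = 476.9608, P* = 50.7961.
With the tax, the buyer price exceeds the seller price by 27.5: (51.75 − 0.002Q) − (3.1 + 0.1Q) = 27.5 → Q' = 207.3529.
ΔQ = 476.9608 − 207.3529 = 269.6079; the wedge equals the tax, 27.5.
The triangle = ½ × 269.6079 × 27.5 = $3707.11 million.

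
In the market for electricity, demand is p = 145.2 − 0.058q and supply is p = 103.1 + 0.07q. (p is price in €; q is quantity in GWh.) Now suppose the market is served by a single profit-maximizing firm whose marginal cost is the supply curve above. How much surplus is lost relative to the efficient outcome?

€673.22

Competitive equilibrium: 145.2 − 0.058q = 103.1 + 0.07q → q* = 328.90625, p* = 126.12344.
Marginal revenue: MR = 145.2 − 0.116q. Set MR = MC: 145.2 − 0.116q = 103.1 + 0.07q → q_m = 226.34409.
Price p_m = 145.2 − 0.058·226.34409 = 132.07204; MC(q_m) = 103.1 + 0.07·226.34409 = 118.94409.
Competitive q* = 328.90625, so Δq = 102.56216; wedge = 132.07204 − 118.94409 = 13.12795.
The triangle = ½ × 102.56216 × 13.12795 = €673.22.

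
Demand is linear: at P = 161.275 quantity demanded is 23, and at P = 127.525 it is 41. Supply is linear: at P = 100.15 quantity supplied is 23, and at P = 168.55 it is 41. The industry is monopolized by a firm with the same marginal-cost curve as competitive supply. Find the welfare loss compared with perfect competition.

199.59

Demand slope = (127.525 − 161.275)/(41 − 23) = −1.875, so P = 204.4 − 1.875Q.
Supply slope = (168.55 − 100.15)/(41 − 23) = 3.8, so P = 12.75 + 3.8Q.
Competitive equilibrium: 204.4 − 1.875Q = 12.75 + 3.8Q → Q* = 33.7709, P* = 141.0795.
Marginal revenue: MR = 204.4 − 3.75Q. Set MR = MC: 204.4 − 3.75Q = 12.75 + 3.8Q → Q_m = 25.3841.
Price P_m = 204.4 − 1.875·25.3841 = 156.8048; MC(Q_m) = 12.75 + 3.8·25.3841 = 109.2096.
Competitive Q* = 33.7709, so ΔQ = 8.3868; wedge = 156.8048 − 109.2096 = 47.5952.
Deadweight loss = ½ × 8.3868 × 47.5952 = 199.59.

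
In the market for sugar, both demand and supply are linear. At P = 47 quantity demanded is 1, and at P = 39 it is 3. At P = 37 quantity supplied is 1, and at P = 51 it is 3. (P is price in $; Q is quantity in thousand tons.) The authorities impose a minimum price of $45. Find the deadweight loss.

Demand slope = (39 − 47)/(3 − 1) = −4, so P = 51 − 4Q.
Supply slope = (51 − 37)/(3 − 1) = 7, so P = 30 + 7Q.
Competitive equilibrium: 51 − 4Q = 30 + 7Q → Q* = 1.9091, P* = 43.3636.
At the floor P = 45, quantity demanded = (51 − 45)/4 = 1.5.
Sellers' marginal cost at Q' = 1.5: 30 + 7·1.5 = 40.5.
ΔQ = 1.9091 − 1.5 = 0.4091; wedge = 45 − 40.5 = 4.5.
DWL = ½ × 0.4091 × 4.5 = $0.92 thousand.

$0.92 thousand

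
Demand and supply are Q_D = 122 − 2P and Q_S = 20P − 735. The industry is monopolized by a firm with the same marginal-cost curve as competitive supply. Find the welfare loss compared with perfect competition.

In inverse form: demand P = 61 − 0.5Q, supply P = 36.75 + 0.05Q.
Competitive equilibrium: 61 − 0.5Q = 36.75 + 0.05Q → Q* = 44.09091, P* = 38.95455.
Marginal revenue: MR = 61 − Q. Set MR = MC: 61 − Q = 36.75 + 0.05Q → Q_m = 23.09524.
Price P_m = 61 − 0.5·23.09524 = 49.45238; MC(Q_m) = 36.75 + 0.05·23.09524 = 37.90476.
Competitive Q* = 44.09091, so ΔQ = 20.99567; wedge = 49.45238 − 37.90476 = 11.54762.
Deadweight loss = ½ × 20.99567 × 11.54762 = 121.23.

121.23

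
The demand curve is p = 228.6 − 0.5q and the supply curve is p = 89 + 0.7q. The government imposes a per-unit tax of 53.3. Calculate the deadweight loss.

Competitive equilibrium: 228.6 − 0.5q = 89 + 0.7q → q* = 116.3333, p* = 170.4333.
With the tax, the buyer price exceeds the seller price by 53.3: (228.6 − 0.5q) − (89 + 0.7q) = 53.3 → q' = 71.9167.
Δq = 116.3333 − 71.9167 = 44.4166; the wedge equals the tax, 53.3.
Welfare loss = ½ × 44.4166 × 53.3 = 1183.70.

1183.70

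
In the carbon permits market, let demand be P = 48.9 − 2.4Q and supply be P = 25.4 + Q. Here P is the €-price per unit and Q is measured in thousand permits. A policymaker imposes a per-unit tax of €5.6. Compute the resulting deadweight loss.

€4.61 thousand

Competitive equilibrium: 48.9 − 2.4Q = 25.4 + Q → Q* = 6.9118, P* = 32.3118.
With the tax, the buyer price exceeds the seller price by 5.6: (48.9 − 2.4Q) − (25.4 + Q) = 5.6 → Q' = 5.2647.
ΔQ = 6.9118 − 5.2647 = 1.6471; the wedge equals the tax, 5.6.
Deadweight loss = ½ × 1.6471 × 5.6 = €4.61 thousand.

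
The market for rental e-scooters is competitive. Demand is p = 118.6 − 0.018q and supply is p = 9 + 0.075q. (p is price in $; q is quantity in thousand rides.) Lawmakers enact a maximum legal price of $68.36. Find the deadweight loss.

Competitive equilibrium: 118.6 − 0.018q = 9 + 0.075q → q* = 1178.4946, p* = 97.3871.
At the ceiling p = 68.36, quantity supplied = (68.36 − 9)/0.075 = 791.4667.
Willingness to pay at q' = 791.4667: 118.6 − 0.018·791.4667 = 104.3536.
Δq = 1178.4946 − 791.4667 = 387.0279; wedge = 104.3536 − 68.36 = 35.9936.
DWL = ½ × 387.0279 × 35.9936 = $6965.26 thousand.

$6965.26 thousand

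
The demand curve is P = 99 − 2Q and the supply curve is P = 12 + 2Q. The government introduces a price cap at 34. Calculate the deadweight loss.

231.125

Competitive equilibrium: 99 − 2Q = 12 + 2Q → Q* = 21.75, P* = 55.5.
At the ceiling P = 34, quantity supplied = (34 − 12)/2 = 11.
Willingness to pay at Q' = 11: 99 − 2·11 = 77.
ΔQ = 21.75 − 11 = 10.75; wedge = 77 − 34 = 43.
DWL = ½ × 10.75 × 43 = 231.125.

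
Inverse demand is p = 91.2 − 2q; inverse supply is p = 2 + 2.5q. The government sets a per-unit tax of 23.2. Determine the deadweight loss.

59.80

Competitive equilibrium: 91.2 − 2q = 2 + 2.5q → q* = 19.8222, p* = 51.5556.
With the tax, the buyer price exceeds the seller price by 23.2: (91.2 − 2q) − (2 + 2.5q) = 23.2 → q' = 14.6667.
Δq = 19.8222 − 14.6667 = 5.1555; the wedge equals the tax, 23.2.
The triangle = ½ × 5.1555 × 23.2 = 59.80.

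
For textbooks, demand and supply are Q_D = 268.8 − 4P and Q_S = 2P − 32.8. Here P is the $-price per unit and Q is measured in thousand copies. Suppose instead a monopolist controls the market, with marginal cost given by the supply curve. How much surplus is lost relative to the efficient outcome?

$107.53 thousand

In inverse form: demand P = 67.2 − 0.25Q, supply P = 16.4 + 0.5Q.
Competitive equilibrium: 67.2 − 0.25Q = 16.4 + 0.5Q → Q* = 67.7333, P* = 50.2667.
Marginal revenue: MR = 67.2 − 0.5Q. Set MR = MC: 67.2 − 0.5Q = 16.4 + 0.5Q → Q_m = 50.8.
Price P_m = 67.2 − 0.25·50.8 = 54.5; MC(Q_m) = 16.4 + 0.5·50.8 = 41.8.
Competitive Q* = 67.7333, so ΔQ = 16.9333; wedge = 54.5 − 41.8 = 12.7.
Welfare loss = ½ × 16.9333 × 12.7 = $107.53 thousand.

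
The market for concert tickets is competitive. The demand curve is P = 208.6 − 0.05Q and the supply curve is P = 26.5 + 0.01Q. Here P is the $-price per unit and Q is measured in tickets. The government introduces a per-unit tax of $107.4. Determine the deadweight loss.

Competitive equilibrium: 208.6 − 0.05Q = 26.5 + 0.01Q → Q* = 3035, P* = 56.85.
With the tax, the buyer price exceeds the seller price by 107.4: (208.6 − 0.05Q) − (26.5 + 0.01Q) = 107.4 → Q' = 1245.
ΔQ = 3035 − 1245 = 1790; the wedge equals the tax, 107.4.
DWL = ½ × 1790 × 107.4 = $96123.

$96123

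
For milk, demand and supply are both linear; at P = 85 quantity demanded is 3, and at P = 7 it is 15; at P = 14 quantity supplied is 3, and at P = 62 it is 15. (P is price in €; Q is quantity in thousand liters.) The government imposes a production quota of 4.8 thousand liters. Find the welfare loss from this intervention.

Demand slope = (7 − 85)/(15 − 3) = −6.5, so P = 104.5 − 6.5Q.
Supply slope = (62 − 14)/(15 − 3) = 4, so P = 2 + 4Q.
Competitive equilibrium: 104.5 − 6.5Q = 2 + 4Q → Q* = 9.7619, P* = 41.0476.
At Q = 4.8: demand price = 104.5 − 6.5·4.8 = 73.3; supply price = 2 + 4·4.8 = 21.2.
ΔQ = 9.7619 − 4.8 = 4.9619; wedge = 73.3 − 21.2 = 52.1.
Deadweight loss = ½ × 4.9619 × 52.1 = €129.26 thousand.

€129.26 thousand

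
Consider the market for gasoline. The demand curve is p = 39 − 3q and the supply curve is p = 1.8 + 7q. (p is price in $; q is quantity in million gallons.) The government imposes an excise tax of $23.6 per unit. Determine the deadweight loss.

$27.848 million

Competitive equilibrium: 39 − 3q = 1.8 + 7q → q* = 3.72, p* = 27.84.
With the tax, the buyer price exceeds the seller price by 23.6: (39 − 3q) − (1.8 + 7q) = 23.6 → q' = 1.36.
Δq = 3.72 − 1.36 = 2.36; the wedge equals the tax, 23.6.
DWL = ½ × 2.36 × 23.6 = $27.848 million.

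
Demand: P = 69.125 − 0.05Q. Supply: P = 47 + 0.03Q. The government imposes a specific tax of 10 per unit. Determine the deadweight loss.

625

Competitive equilibrium: 69.125 − 0.05Q = 47 + 0.03Q → Q* = 276.5625, P* = 55.2969.
With the tax, the buyer price exceeds the seller price by 10: (69.125 − 0.05Q) − (47 + 0.03Q) = 10 → Q' = 151.5625.
ΔQ = 276.5625 − 151.5625 = 125; the wedge equals the tax, 10.
DWL = ½ × 125 × 10 = 625.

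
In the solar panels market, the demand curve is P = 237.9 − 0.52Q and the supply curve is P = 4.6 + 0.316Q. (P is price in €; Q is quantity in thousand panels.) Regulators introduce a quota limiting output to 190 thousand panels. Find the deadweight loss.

€3315.96 thousand

Competitive equilibrium: 237.9 − 0.52Q = 4.6 + 0.316Q → Q* = 279.067, P* = 92.7852.
At Q = 190: demand price = 237.9 − 0.52·190 = 139.1; supply price = 4.6 + 0.316·190 = 64.64.
ΔQ = 279.067 − 190 = 89.067; wedge = 139.1 − 64.64 = 74.46.
DWL = ½ × 89.067 × 74.46 = €3315.96 thousand.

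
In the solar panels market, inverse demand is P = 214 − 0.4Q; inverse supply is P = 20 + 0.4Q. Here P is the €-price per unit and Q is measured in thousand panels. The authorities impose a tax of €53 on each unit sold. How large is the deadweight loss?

€1755.625 thousand

Competitive equilibrium: 214 − 0.4Q = 20 + 0.4Q → Q* = 242.5, P* = 117.
With the tax, the buyer price exceeds the seller price by 53: (214 − 0.4Q) − (20 + 0.4Q) = 53 → Q' = 176.25.
ΔQ = 242.5 − 176.25 = 66.25; the wedge equals the tax, 53.
Welfare loss = ½ × 66.25 × 53 = €1755.625 thousand.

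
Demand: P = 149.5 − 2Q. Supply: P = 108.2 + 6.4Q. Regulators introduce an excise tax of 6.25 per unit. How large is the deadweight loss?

Competitive equilibrium: 149.5 − 2Q = 108.2 + 6.4Q → Q* = 4.9167, P* = 139.6667.
With the tax, the buyer price exceeds the seller price by 6.25: (149.5 − 2Q) − (108.2 + 6.4Q) = 6.25 → Q' = 4.1726.
ΔQ = 4.9167 − 4.1726 = 0.7441; the wedge equals the tax, 6.25.
DWL = ½ × 0.7441 × 6.25 = 2.33.

2.33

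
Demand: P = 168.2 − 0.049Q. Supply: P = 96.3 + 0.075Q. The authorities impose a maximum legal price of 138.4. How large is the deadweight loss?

Competitive equilibrium: 168.2 − 0.049Q = 96.3 + 0.075Q → Q* = 579.8387, P* = 139.7879.
At the ceiling P = 138.4, quantity supplied = (138.4 − 96.3)/0.075 = 561.3333.
Willingness to pay at Q' = 561.3333: 168.2 − 0.049·561.3333 = 140.6947.
ΔQ = 579.8387 − 561.3333 = 18.5054; wedge = 140.6947 − 138.4 = 2.2947.
The triangle = ½ × 18.5054 × 2.2947 = 21.23.

21.23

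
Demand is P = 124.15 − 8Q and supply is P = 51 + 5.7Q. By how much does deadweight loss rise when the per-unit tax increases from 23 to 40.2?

39.67

Competitive equilibrium: 124.15 − 8Q = 51 + 5.7Q → Q* = 5.3394, P* = 81.4347.
For a per-unit tax t: ΔQ = t/13.7, so DWL = ½·t·(t/13.7) = t²/27.4.
At t = 23: DWL = 19.307. At t = 40.2: DWL = 58.98.
Increase = 58.98 − 19.307 = 39.67.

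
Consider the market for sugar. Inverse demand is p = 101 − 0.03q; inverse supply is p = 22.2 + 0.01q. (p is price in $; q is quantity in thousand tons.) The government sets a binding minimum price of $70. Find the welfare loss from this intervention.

Competitive equilibrium: 101 − 0.03q = 22.2 + 0.01q → q* = 1970, p* = 41.9.
At the floor p = 70, quantity demanded = (101 − 70)/0.03 = 1033.33333.
Sellers' marginal cost at q' = 1033.33333: 22.2 + 0.01·1033.33333 = 32.53333.
Δq = 1970 − 1033.33333 = 936.66667; wedge = 70 − 32.53333 = 37.46667.
The triangle = ½ × 936.66667 × 37.46667 = $17546.89 thousand.

$17546.89 thousand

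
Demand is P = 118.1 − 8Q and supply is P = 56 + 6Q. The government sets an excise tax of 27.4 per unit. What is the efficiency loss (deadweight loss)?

Competitive equilibrium: 118.1 − 8Q = 56 + 6Q → Q* = 4.4357, P* = 82.6143.
With the tax, the buyer price exceeds the seller price by 27.4: (118.1 − 8Q) − (56 + 6Q) = 27.4 → Q' = 2.4786.
ΔQ = 4.4357 − 2.4786 = 1.9571; the wedge equals the tax, 27.4.
DWL = ½ × 1.9571 × 27.4 = 26.81.

26.81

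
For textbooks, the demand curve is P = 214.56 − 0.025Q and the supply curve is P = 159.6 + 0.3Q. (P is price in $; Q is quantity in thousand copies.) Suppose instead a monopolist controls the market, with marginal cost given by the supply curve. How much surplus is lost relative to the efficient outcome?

$23.71 thousand

Competitive equilibrium: 214.56 − 0.025Q = 159.6 + 0.3Q → Q* = 169.1077, P* = 210.3323.
Marginal revenue: MR = 214.56 − 0.05Q. Set MR = MC: 214.56 − 0.05Q = 159.6 + 0.3Q → Q_m = 157.0286.
Price P_m = 214.56 − 0.025·157.0286 = 210.6343; MC(Q_m) = 159.6 + 0.3·157.0286 = 206.7086.
Competitive Q* = 169.1077, so ΔQ = 12.0791; wedge = 210.6343 − 206.7086 = 3.9257.
DWL = ½ × 12.0791 × 3.9257 = $23.71 thousand.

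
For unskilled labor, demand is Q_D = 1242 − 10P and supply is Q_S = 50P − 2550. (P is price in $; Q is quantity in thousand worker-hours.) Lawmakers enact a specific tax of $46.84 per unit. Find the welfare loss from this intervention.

$9141.61 thousand

In inverse form: demand P = 124.2 − 0.1Q, supply P = 51 + 0.02Q.
Competitive equilibrium: 124.2 − 0.1Q = 51 + 0.02Q → Q* = 610, P* = 63.2.
With the tax, the buyer price exceeds the seller price by 46.84: (124.2 − 0.1Q) − (51 + 0.02Q) = 46.84 → Q' = 219.6667.
ΔQ = 610 − 219.6667 = 390.3333; the wedge equals the tax, 46.84.
DWL = ½ × 390.3333 × 46.84 = $9141.61 thousand.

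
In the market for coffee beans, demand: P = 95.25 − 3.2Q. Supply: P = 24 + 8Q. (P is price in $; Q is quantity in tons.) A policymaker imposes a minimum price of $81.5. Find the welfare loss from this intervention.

Competitive equilibrium: 95.25 − 3.2Q = 24 + 8Q → Q* = 6.3616, P* = 74.8929.
At the floor P = 81.5, quantity demanded = (95.25 − 81.5)/3.2 = 4.2969.
Sellers' marginal cost at Q' = 4.2969: 24 + 8·4.2969 = 58.3752.
ΔQ = 6.3616 − 4.2969 = 2.0647; wedge = 81.5 − 58.3752 = 23.1248.
Welfare loss = ½ × 2.0647 × 23.1248 = $23.87.

$23.87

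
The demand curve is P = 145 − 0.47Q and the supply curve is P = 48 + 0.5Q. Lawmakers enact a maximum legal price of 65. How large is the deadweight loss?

Competitive equilibrium: 145 − 0.47Q = 48 + 0.5Q → Q* = 100, P* = 98.
At the ceiling P = 65, quantity supplied = (65 − 48)/0.5 = 34.
Willingness to pay at Q' = 34: 145 − 0.47·34 = 129.02.
ΔQ = 100 − 34 = 66; wedge = 129.02 − 65 = 64.02.
DWL = ½ × 66 × 64.02 = 2112.66.

2112.66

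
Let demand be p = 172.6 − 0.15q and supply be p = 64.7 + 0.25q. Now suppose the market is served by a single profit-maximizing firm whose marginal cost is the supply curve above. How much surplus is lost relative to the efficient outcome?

1082.46

Competitive equilibrium: 172.6 − 0.15q = 64.7 + 0.25q → q* = 269.75, p* = 132.1375.
Marginal revenue: MR = 172.6 − 0.3q. Set MR = MC: 172.6 − 0.3q = 64.7 + 0.25q → q_m = 196.18182.
Price p_m = 172.6 − 0.15·196.18182 = 143.17273; MC(q_m) = 64.7 + 0.25·196.18182 = 113.74546.
Competitive q* = 269.75, so Δq = 73.56818; wedge = 143.17273 − 113.74546 = 29.42727.
The triangle = ½ × 73.56818 × 29.42727 = 1082.46.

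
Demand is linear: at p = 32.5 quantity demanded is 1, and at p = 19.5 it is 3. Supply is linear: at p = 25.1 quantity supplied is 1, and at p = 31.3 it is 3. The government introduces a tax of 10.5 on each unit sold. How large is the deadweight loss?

5.74

Demand slope = (19.5 − 32.5)/(3 − 1) = −6.5, so p = 39 − 6.5q.
Supply slope = (31.3 − 25.1)/(3 − 1) = 3.1, so p = 22 + 3.1q.
Competitive equilibrium: 39 − 6.5q = 22 + 3.1q → q* = 1.7708, p* = 27.4896.
With the tax, the buyer price exceeds the seller price by 10.5: (39 − 6.5q) − (22 + 3.1q) = 10.5 → q' = 0.6771.
Δq = 1.7708 − 0.6771 = 1.0937; the wedge equals the tax, 10.5.
Deadweight loss = ½ × 1.0937 × 10.5 = 5.74.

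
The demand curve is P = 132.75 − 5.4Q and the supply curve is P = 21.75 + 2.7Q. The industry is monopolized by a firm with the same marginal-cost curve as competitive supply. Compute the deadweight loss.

Competitive equilibrium: 132.75 − 5.4Q = 21.75 + 2.7Q → Q* = 13.7037, P* = 58.75.
Marginal revenue: MR = 132.75 − 10.8Q. Set MR = MC: 132.75 − 10.8Q = 21.75 + 2.7Q → Q_m = 8.2222.
Price P_m = 132.75 − 5.4·8.2222 = 88.3501; MC(Q_m) = 21.75 + 2.7·8.2222 = 43.9499.
Competitive Q* = 13.7037, so ΔQ = 5.4815; wedge = 88.3501 − 43.9499 = 44.4002.
Deadweight loss = ½ × 5.4815 × 44.4002 = 121.69.

121.69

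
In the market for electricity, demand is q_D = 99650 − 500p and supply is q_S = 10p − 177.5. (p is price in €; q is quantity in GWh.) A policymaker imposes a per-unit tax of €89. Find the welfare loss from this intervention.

In inverse form: demand p = 199.3 − 0.002q, supply p = 17.75 + 0.1q.
Competitive equilibrium: 199.3 − 0.002q = 17.75 + 0.1q → q* = 1779.902, p* = 195.7402.
With the tax, the buyer price exceeds the seller price by 89: (199.3 − 0.002q) − (17.75 + 0.1q) = 89 → q' = 907.3529.
Δq = 1779.902 − 907.3529 = 872.5491; the wedge equals the tax, 89.
DWL = ½ × 872.5491 × 89 = €38828.43.

€38828.43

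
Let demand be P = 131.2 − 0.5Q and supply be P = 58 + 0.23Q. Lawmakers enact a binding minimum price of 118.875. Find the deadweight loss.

2087.43

Competitive equilibrium: 131.2 − 0.5Q = 58 + 0.23Q → Q* = 100.274, P* = 81.063.
At the floor P = 118.875, quantity demanded = (131.2 − 118.875)/0.5 = 24.65.
Sellers' marginal cost at Q' = 24.65: 58 + 0.23·24.65 = 63.6695.
ΔQ = 100.274 − 24.65 = 75.624; wedge = 118.875 − 63.6695 = 55.2055.
The triangle = ½ × 75.624 × 55.2055 = 2087.43.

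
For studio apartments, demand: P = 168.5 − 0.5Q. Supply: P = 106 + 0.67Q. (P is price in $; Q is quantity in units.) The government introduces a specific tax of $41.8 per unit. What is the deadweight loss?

$746.68

Competitive equilibrium: 168.5 − 0.5Q = 106 + 0.67Q → Q* = 53.4188, P* = 141.7906.
With the tax, the buyer price exceeds the seller price by 41.8: (168.5 − 0.5Q) − (106 + 0.67Q) = 41.8 → Q' = 17.6923.
ΔQ = 53.4188 − 17.6923 = 35.7265; the wedge equals the tax, 41.8.
The triangle = ½ × 35.7265 × 41.8 = $746.68.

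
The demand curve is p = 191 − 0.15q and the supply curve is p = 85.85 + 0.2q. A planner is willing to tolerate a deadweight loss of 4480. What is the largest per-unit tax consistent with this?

56

Competitive equilibrium: 191 − 0.15q = 85.85 + 0.2q → q* = 300.4286, p* = 145.9357.
A tax t gives Δq = t/0.35 and wedge t, so DWL = t²/0.7.
t²/0.7 = 4480 → t² = 3136 → t = 56.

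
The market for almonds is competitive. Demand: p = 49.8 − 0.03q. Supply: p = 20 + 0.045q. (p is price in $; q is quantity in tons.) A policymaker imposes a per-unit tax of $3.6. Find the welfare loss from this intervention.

$86.40

Competitive equilibrium: 49.8 − 0.03q = 20 + 0.045q → q* = 397.3333, p* = 37.88.
With the tax, the buyer price exceeds the seller price by 3.6: (49.8 − 0.03q) − (20 + 0.045q) = 3.6 → q' = 349.3333.
Δq = 397.3333 − 349.3333 = 48; the wedge equals the tax, 3.6.
The triangle = ½ × 48 × 3.6 = $86.40.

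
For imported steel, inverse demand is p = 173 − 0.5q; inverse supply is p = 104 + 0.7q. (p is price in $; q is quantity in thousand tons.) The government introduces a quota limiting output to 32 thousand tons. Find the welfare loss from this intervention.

Competitive equilibrium: 173 − 0.5q = 104 + 0.7q → q* = 57.5, p* = 144.25.
At q = 32: demand price = 173 − 0.5·32 = 157; supply price = 104 + 0.7·32 = 126.4.
Δq = 57.5 − 32 = 25.5; wedge = 157 − 126.4 = 30.6.
DWL = ½ × 25.5 × 30.6 = $390.15 thousand.

$390.15 thousand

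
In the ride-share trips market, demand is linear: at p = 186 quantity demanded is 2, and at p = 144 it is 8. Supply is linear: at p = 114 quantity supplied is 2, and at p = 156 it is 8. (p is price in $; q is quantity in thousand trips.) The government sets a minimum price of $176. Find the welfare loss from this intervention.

$96.57 thousand

Demand slope = (144 − 186)/(8 − 2) = −7, so p = 200 − 7q.
Supply slope = (156 − 114)/(8 − 2) = 7, so p = 100 + 7q.
Competitive equilibrium: 200 − 7q = 100 + 7q → q* = 7.1429, p* = 150.
At the floor p = 176, quantity demanded = (200 − 176)/7 = 3.4286.
Sellers' marginal cost at q' = 3.4286: 100 + 7·3.4286 = 124.0002.
Δq = 7.1429 − 3.4286 = 3.7143; wedge = 176 − 124.0002 = 51.9998.
Welfare loss = ½ × 3.7143 × 51.9998 = $96.57 thousand.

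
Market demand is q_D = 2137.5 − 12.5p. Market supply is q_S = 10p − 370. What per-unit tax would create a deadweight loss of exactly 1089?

In inverse form: demand p = 171 − 0.08q, supply p = 37 + 0.1q.
Competitive equilibrium: 171 − 0.08q = 37 + 0.1q → q* = 744.4444, p* = 111.4444.
A tax t gives Δq = t/0.18 and wedge t, so DWL = t²/0.36.
t²/0.36 = 1089 → t² = 392.04 → t = 19.8.

19.8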